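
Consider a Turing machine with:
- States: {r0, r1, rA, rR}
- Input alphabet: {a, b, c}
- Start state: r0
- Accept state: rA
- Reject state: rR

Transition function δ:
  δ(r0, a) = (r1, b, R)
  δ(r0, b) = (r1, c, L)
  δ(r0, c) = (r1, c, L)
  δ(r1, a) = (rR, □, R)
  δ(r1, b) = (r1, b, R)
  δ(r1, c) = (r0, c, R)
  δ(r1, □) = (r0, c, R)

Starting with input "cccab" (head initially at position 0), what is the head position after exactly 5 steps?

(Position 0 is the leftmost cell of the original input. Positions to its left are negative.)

Execution trace (head position shown):
Step 0: [r0]cccab  (head at position 0)
Step 1: move left → [r1]□cccab  (head at position -1)
Step 2: move right → c[r0]cccab  (head at position 0)
Step 3: move left → [r1]ccccab  (head at position -1)
Step 4: move right → c[r0]cccab  (head at position 0)
Step 5: move left → [r1]ccccab  (head at position -1)

After 5 steps, the head is at position -1.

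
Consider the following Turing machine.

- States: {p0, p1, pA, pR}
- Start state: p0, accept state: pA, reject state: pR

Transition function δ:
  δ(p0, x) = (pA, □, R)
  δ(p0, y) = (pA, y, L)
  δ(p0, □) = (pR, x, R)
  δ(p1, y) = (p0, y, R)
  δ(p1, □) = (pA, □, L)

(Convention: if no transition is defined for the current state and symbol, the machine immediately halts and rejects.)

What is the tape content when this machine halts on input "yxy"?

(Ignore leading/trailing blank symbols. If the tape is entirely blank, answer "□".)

Execution trace:
Initial: [p0]yxy
Step 1: δ(p0, y) = (pA, y, L) → [pA]□yxy

The machine reaches the accept state pA and halts.

Final tape (ignoring leading/trailing blanks): yxy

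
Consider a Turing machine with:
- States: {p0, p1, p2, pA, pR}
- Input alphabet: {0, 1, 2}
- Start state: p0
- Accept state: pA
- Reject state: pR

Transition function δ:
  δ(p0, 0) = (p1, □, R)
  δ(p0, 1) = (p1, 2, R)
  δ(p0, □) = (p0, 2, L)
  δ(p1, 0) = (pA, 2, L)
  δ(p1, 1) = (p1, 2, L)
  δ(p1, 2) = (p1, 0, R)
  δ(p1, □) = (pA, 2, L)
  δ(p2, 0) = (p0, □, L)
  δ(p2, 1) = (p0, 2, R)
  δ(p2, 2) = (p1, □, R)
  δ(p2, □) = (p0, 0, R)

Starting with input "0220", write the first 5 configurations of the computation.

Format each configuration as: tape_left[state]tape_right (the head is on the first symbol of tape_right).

Transitions applied:
Step 1: δ(p0, 0) = (p1, □, R)
Step 2: δ(p1, 2) = (p1, 0, R)
Step 3: δ(p1, 2) = (p1, 0, R)
Step 4: δ(p1, 0) = (pA, 2, L)

The first 5 configurations are:
[p0]0220 ⊢ □[p1]220 ⊢ □0[p1]20 ⊢ □00[p1]0 ⊢ □0[pA]02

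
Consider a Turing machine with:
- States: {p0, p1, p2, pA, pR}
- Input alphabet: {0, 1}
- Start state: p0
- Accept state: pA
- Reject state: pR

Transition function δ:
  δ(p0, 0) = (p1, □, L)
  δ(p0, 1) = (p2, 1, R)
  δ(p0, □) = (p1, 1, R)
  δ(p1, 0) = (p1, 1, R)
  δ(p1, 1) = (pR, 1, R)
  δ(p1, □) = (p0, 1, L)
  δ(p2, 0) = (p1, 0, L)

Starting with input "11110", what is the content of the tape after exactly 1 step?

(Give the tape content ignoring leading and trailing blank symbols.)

Execution trace:
Initial: [p0]11110
Step 1: δ(p0, 1) = (p2, 1, R) → 1[p2]1110

No transition is defined for δ(p2, 1). By convention the machine halts and rejects.

After 1 step, the tape (ignoring leading/trailing blanks) is: 11110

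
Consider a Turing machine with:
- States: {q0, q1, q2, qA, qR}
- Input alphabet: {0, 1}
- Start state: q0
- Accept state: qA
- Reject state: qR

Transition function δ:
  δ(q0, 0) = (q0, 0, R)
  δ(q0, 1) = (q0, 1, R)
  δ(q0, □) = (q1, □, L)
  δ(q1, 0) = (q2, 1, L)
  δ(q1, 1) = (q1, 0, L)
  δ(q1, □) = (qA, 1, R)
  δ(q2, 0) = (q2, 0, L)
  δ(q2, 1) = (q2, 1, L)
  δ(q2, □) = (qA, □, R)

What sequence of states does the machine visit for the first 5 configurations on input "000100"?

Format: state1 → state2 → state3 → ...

Execution trace:
Initial: [q0]000100
Step 1: δ(q0, 0) = (q0, 0, R) → 0[q0]00100
Step 2: δ(q0, 0) = (q0, 0, R) → 00[q0]0100
Step 3: δ(q0, 0) = (q0, 0, R) → 000[q0]100
Step 4: δ(q0, 1) = (q0, 1, R) → 0001[q0]00

State sequence: q0 → q0 → q0 → q0 → q0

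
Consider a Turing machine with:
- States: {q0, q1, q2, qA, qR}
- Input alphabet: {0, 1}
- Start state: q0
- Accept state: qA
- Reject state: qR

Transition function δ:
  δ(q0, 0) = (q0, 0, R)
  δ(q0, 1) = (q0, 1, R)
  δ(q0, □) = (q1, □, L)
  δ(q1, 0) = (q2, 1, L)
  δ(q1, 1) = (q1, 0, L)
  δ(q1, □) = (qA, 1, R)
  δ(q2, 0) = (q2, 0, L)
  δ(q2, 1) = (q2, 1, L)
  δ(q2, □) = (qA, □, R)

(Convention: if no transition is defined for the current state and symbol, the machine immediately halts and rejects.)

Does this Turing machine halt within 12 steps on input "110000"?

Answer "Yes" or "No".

Execution trace:
Initial: [q0]110000
Step 1: δ(q0, 1) = (q0, 1, R) → 1[q0]10000
Step 2: δ(q0, 1) = (q0, 1, R) → 11[q0]0000
Step 3: δ(q0, 0) = (q0, 0, R) → 110[q0]000
Step 4: δ(q0, 0) = (q0, 0, R) → 1100[q0]00
Step 5: δ(q0, 0) = (q0, 0, R) → 11000[q0]0
Step 6: δ(q0, 0) = (q0, 0, R) → 110000[q0]□
Step 7: δ(q0, □) = (q1, □, L) → 11000[q1]0□
Step 8: δ(q1, 0) = (q2, 1, L) → 1100[q2]01□
Step 9: δ(q2, 0) = (q2, 0, L) → 110[q2]001□
Step 10: δ(q2, 0) = (q2, 0, L) → 11[q2]0001□
Step 11: δ(q2, 0) = (q2, 0, L) → 1[q2]10001□
Step 12: δ(q2, 1) = (q2, 1, L) → [q2]110001□

The machine has not reached a halting state after 12 steps.
The machine did not halt within the 12-step bound.

Answer: No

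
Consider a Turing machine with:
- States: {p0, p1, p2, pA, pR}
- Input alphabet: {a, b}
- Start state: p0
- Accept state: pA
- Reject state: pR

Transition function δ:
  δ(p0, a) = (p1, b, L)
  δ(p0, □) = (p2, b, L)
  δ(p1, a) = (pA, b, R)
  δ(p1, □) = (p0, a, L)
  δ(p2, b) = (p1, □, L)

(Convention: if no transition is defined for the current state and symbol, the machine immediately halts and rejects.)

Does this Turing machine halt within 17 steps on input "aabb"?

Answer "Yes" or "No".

Execution trace:
Initial: [p0]aabb
Step 1: δ(p0, a) = (p1, b, L) → [p1]□babb
Step 2: δ(p1, □) = (p0, a, L) → [p0]□ababb
Step 3: δ(p0, □) = (p2, b, L) → [p2]□bababb

No transition is defined for δ(p2, □). By convention the machine halts and rejects.
The machine halted after 3 steps (within the 17-step bound).

Answer: Yes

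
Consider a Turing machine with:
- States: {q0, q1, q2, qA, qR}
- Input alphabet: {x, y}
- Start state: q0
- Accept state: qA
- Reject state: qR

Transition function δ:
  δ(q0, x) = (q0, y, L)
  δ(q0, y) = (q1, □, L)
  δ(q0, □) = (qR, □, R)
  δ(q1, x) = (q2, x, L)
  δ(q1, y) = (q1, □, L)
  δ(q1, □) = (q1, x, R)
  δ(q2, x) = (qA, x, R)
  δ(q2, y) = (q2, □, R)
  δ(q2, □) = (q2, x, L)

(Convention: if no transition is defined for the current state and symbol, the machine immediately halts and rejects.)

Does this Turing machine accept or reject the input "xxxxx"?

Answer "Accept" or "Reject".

Execution trace:
Initial: [q0]xxxxx
Step 1: δ(q0, x) = (q0, y, L) → [q0]□yxxxx
Step 2: δ(q0, □) = (qR, □, R) → □[qR]yxxxx

The machine reaches the reject state qR and halts.

Answer: Reject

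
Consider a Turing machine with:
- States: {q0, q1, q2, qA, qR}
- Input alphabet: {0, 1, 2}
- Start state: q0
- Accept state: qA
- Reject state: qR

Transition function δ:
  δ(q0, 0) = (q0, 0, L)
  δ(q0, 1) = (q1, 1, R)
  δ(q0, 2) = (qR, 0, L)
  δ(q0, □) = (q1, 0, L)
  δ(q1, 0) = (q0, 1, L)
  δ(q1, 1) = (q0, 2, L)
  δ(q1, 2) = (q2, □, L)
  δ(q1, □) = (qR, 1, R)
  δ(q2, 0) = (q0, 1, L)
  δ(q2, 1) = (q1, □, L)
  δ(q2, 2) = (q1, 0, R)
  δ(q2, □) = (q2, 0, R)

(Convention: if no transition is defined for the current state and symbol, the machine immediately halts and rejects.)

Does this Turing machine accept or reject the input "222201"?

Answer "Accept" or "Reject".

Execution trace:
Initial: [q0]222201
Step 1: δ(q0, 2) = (qR, 0, L) → [qR]□022201

The machine reaches the reject state qR and halts.

Answer: Reject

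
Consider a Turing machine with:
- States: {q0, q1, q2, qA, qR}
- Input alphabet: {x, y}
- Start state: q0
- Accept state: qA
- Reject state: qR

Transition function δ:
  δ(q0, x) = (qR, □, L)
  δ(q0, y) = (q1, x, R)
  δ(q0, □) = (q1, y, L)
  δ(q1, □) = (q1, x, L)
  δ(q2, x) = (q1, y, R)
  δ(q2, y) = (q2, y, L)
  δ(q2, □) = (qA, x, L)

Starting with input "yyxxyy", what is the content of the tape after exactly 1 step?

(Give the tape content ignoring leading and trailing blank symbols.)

Execution trace:
Initial: [q0]yyxxyy
Step 1: δ(q0, y) = (q1, x, R) → x[q1]yxxyy

No transition is defined for δ(q1, y). By convention the machine halts and rejects.

After 1 step, the tape (ignoring leading/trailing blanks) is: xyxxyy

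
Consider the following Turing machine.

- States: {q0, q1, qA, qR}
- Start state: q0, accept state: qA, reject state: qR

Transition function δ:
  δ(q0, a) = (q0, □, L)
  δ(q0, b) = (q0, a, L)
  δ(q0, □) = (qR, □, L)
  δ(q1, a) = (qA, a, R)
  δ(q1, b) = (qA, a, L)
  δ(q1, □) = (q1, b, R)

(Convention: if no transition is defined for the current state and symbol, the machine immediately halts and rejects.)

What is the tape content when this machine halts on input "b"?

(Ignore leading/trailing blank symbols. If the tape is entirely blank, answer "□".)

Execution trace:
Initial: [q0]b
Step 1: δ(q0, b) = (q0, a, L) → [q0]□a
Step 2: δ(q0, □) = (qR, □, L) → [qR]□□a

The machine reaches the reject state qR and halts.

Final tape (ignoring leading/trailing blanks): a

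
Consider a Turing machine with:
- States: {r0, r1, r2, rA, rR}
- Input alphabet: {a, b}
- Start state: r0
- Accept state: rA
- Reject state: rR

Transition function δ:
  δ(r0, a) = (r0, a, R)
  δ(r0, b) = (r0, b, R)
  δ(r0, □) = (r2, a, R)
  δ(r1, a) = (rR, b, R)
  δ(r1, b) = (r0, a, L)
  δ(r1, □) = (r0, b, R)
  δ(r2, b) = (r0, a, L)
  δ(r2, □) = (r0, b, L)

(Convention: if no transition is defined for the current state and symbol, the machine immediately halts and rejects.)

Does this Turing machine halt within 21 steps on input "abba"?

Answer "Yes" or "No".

Execution trace:
Initial: [r0]abba
Step 1: δ(r0, a) = (r0, a, R) → a[r0]bba
Step 2: δ(r0, b) = (r0, b, R) → ab[r0]ba
Step 3: δ(r0, b) = (r0, b, R) → abb[r0]a
Step 4: δ(r0, a) = (r0, a, R) → abba[r0]□
Step 5: δ(r0, □) = (r2, a, R) → abbaa[r2]□
Step 6: δ(r2, □) = (r0, b, L) → abba[r0]ab
Step 7: δ(r0, a) = (r0, a, R) → abbaa[r0]b
Step 8: δ(r0, b) = (r0, b, R) → abbaab[r0]□
Step 9: δ(r0, □) = (r2, a, R) → abbaaba[r2]□
Step 10: δ(r2, □) = (r0, b, L) → abbaab[r0]ab
Step 11: δ(r0, a) = (r0, a, R) → abbaaba[r0]b
Step 12: δ(r0, b) = (r0, b, R) → abbaabab[r0]□
Step 13: δ(r0, □) = (r2, a, R) → abbaababa[r2]□
Step 14: δ(r2, □) = (r0, b, L) → abbaabab[r0]ab
Step 15: δ(r0, a) = (r0, a, R) → abbaababa[r0]b
Step 16: δ(r0, b) = (r0, b, R) → abbaababab[r0]□
Step 17: δ(r0, □) = (r2, a, R) → abbaabababa[r2]□
Step 18: δ(r2, □) = (r0, b, L) → abbaababab[r0]ab
Step 19: δ(r0, a) = (r0, a, R) → abbaabababa[r0]b
Step 20: δ(r0, b) = (r0, b, R) → abbaabababab[r0]□
Step 21: δ(r0, □) = (r2, a, R) → abbaababababa[r2]□

The machine has not reached a halting state after 21 steps.
The machine did not halt within the 21-step bound.

Answer: No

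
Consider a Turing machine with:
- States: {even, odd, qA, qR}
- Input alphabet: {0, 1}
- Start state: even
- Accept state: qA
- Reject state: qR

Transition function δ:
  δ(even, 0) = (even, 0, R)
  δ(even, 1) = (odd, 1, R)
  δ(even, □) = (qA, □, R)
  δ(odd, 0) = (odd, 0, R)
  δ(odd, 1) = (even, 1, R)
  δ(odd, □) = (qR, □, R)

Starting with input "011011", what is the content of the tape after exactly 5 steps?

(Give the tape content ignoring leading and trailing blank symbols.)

Execution trace:
Initial: [even]011011
Step 1: δ(even, 0) = (even, 0, R) → 0[even]11011
Step 2: δ(even, 1) = (odd, 1, R) → 01[odd]1011
Step 3: δ(odd, 1) = (even, 1, R) → 011[even]011
Step 4: δ(even, 0) = (even, 0, R) → 0110[even]11
Step 5: δ(even, 1) = (odd, 1, R) → 01101[odd]1

After 5 steps, the tape (ignoring leading/trailing blanks) is: 011011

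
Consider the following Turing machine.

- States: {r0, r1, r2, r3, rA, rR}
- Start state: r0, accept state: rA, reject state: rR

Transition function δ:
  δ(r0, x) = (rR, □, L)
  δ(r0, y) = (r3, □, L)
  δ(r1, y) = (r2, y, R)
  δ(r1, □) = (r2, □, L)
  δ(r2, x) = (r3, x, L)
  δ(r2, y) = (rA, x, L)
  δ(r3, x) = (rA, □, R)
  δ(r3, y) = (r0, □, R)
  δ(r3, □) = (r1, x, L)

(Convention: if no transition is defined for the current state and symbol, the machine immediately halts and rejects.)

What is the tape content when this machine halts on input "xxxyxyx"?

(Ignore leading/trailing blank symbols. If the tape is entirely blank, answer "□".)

Execution trace:
Initial: [r0]xxxyxyx
Step 1: δ(r0, x) = (rR, □, L) → [rR]□□xxyxyx

The machine reaches the reject state rR and halts.

Final tape (ignoring leading/trailing blanks): xxyxyx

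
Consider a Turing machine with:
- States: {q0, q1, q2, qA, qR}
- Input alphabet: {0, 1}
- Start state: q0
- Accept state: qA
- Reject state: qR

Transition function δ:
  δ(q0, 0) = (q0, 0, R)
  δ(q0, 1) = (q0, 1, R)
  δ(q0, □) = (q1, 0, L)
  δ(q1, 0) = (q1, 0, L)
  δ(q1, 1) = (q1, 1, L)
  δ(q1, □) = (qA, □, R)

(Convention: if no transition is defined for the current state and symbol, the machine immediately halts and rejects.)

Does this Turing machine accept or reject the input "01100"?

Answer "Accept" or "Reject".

Execution trace:
Initial: [q0]01100
Step 1: δ(q0, 0) = (q0, 0, R) → 0[q0]1100
Step 2: δ(q0, 1) = (q0, 1, R) → 01[q0]100
Step 3: δ(q0, 1) = (q0, 1, R) → 011[q0]00
Step 4: δ(q0, 0) = (q0, 0, R) → 0110[q0]0
Step 5: δ(q0, 0) = (q0, 0, R) → 01100[q0]□
Step 6: δ(q0, □) = (q1, 0, L) → 0110[q1]00
Step 7: δ(q1, 0) = (q1, 0, L) → 011[q1]000
Step 8: δ(q1, 0) = (q1, 0, L) → 01[q1]1000
Step 9: δ(q1, 1) = (q1, 1, L) → 0[q1]11000
Step 10: δ(q1, 1) = (q1, 1, L) → [q1]011000
Step 11: δ(q1, 0) = (q1, 0, L) → [q1]□011000
Step 12: δ(q1, □) = (qA, □, R) → □[qA]011000

The machine reaches the accept state qA and halts.

Answer: Accept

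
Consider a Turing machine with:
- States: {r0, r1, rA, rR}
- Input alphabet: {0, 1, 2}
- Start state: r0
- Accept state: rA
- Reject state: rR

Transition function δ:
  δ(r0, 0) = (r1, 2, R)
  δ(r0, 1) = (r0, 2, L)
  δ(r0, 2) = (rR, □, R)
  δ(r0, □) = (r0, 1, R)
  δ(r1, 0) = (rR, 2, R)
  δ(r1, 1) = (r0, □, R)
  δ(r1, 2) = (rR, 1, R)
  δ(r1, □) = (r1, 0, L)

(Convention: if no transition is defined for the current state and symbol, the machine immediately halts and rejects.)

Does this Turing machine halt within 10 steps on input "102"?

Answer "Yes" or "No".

Execution trace:
Initial: [r0]102
Step 1: δ(r0, 1) = (r0, 2, L) → [r0]□202
Step 2: δ(r0, □) = (r0, 1, R) → 1[r0]202
Step 3: δ(r0, 2) = (rR, □, R) → 1□[rR]02

The machine reaches the reject state rR and halts.
The machine halted after 3 steps (within the 10-step bound).

Answer: Yes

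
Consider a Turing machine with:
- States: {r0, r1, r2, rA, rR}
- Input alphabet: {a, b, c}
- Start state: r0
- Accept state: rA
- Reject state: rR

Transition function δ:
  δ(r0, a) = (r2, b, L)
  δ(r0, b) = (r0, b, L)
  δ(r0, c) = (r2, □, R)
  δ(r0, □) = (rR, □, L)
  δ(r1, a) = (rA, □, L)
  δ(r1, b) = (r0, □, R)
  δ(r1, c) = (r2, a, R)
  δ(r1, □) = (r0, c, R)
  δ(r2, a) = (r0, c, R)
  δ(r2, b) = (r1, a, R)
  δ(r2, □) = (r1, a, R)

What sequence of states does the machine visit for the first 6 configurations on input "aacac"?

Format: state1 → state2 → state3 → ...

Execution trace:
Initial: [r0]aacac
Step 1: δ(r0, a) = (r2, b, L) → [r2]□bacac
Step 2: δ(r2, □) = (r1, a, R) → a[r1]bacac
Step 3: δ(r1, b) = (r0, □, R) → a□[r0]acac
Step 4: δ(r0, a) = (r2, b, L) → a[r2]□bcac
Step 5: δ(r2, □) = (r1, a, R) → aa[r1]bcac

State sequence: r0 → r2 → r1 → r0 → r2 → r1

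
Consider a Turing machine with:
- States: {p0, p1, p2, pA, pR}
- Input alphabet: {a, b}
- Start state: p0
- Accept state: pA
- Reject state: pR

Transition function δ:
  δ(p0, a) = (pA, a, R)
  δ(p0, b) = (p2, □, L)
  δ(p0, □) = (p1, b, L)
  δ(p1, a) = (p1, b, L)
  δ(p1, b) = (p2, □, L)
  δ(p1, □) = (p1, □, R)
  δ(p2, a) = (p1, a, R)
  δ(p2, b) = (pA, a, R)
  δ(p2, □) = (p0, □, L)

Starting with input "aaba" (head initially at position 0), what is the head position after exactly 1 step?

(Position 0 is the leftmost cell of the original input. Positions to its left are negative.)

Execution trace (head position shown):
Step 0: [p0]aaba  (head at position 0)
Step 1: move right → a[pA]aba  (head at position 1)

After 1 step, the head is at position 1.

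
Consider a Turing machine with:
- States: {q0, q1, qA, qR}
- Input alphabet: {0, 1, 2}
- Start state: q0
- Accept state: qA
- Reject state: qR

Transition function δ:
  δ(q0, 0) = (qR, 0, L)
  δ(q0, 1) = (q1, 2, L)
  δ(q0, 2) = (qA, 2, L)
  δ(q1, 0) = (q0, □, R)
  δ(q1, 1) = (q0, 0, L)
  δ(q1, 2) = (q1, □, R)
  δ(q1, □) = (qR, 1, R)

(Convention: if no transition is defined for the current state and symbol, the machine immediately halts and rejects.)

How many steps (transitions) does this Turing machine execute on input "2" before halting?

Execution trace:
Initial: [q0]2
Step 1: δ(q0, 2) = (qA, 2, L) → [qA]□2

The machine reaches the accept state qA and halts.

The machine executed 1 step before halting.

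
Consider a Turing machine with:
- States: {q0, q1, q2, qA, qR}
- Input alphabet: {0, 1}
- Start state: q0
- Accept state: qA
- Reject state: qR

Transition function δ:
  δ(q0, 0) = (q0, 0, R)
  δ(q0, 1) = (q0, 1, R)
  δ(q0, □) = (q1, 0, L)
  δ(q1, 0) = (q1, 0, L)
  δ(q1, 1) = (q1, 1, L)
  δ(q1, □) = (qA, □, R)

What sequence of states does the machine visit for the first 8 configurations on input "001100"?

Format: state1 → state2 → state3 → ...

Execution trace:
Initial: [q0]001100
Step 1: δ(q0, 0) = (q0, 0, R) → 0[q0]01100
Step 2: δ(q0, 0) = (q0, 0, R) → 00[q0]1100
Step 3: δ(q0, 1) = (q0, 1, R) → 001[q0]100
Step 4: δ(q0, 1) = (q0, 1, R) → 0011[q0]00
Step 5: δ(q0, 0) = (q0, 0, R) → 00110[q0]0
Step 6: δ(q0, 0) = (q0, 0, R) → 001100[q0]□
Step 7: δ(q0, □) = (q1, 0, L) → 00110[q1]00

State sequence: q0 → q0 → q0 → q0 → q0 → q0 → q0 → q1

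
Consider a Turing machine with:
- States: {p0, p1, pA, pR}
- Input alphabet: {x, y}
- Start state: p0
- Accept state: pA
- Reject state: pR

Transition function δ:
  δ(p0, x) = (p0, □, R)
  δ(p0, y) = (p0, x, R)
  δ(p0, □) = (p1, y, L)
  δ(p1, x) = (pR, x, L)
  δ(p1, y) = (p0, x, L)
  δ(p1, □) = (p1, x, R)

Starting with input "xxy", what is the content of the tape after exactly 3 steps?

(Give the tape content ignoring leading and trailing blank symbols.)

Execution trace:
Initial: [p0]xxy
Step 1: δ(p0, x) = (p0, □, R) → □[p0]xy
Step 2: δ(p0, x) = (p0, □, R) → □□[p0]y
Step 3: δ(p0, y) = (p0, x, R) → □□x[p0]□

After 3 steps, the tape (ignoring leading/trailing blanks) is: x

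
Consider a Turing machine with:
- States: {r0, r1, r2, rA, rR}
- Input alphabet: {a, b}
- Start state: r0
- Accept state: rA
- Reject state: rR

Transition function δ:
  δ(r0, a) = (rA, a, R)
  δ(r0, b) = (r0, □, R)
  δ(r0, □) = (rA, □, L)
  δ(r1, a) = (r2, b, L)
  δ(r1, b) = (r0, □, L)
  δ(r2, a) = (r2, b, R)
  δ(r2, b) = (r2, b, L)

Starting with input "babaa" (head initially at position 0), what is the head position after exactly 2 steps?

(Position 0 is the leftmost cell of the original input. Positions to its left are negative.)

Execution trace (head position shown):
Step 0: [r0]babaa  (head at position 0)
Step 1: move right → □[r0]abaa  (head at position 1)
Step 2: move right → □a[rA]baa  (head at position 2)

After 2 steps, the head is at position 2.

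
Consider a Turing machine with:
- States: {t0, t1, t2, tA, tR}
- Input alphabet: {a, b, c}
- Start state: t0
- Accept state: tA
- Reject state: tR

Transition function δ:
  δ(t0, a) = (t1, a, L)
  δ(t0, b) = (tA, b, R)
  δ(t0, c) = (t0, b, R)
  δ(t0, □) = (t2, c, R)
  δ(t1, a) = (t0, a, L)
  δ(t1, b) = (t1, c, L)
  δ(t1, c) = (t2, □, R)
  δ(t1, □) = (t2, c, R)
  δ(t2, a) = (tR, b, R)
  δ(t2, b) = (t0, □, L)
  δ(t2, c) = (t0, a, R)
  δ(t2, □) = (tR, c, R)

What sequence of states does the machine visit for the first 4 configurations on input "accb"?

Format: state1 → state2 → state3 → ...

Execution trace:
Initial: [t0]accb
Step 1: δ(t0, a) = (t1, a, L) → [t1]□accb
Step 2: δ(t1, □) = (t2, c, R) → c[t2]accb
Step 3: δ(t2, a) = (tR, b, R) → cb[tR]ccb

The machine reaches the reject state tR and halts.

State sequence: t0 → t1 → t2 → tR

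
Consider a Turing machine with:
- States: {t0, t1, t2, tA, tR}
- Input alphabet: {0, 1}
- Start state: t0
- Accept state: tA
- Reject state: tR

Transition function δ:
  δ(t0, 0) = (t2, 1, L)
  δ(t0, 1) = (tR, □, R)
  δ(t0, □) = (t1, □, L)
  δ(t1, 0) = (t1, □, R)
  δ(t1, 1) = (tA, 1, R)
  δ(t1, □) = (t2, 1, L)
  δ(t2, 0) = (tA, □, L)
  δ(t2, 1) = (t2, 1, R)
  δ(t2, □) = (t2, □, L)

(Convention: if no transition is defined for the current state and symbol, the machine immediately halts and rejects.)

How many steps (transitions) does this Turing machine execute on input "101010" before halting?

Execution trace:
Initial: [t0]101010
Step 1: δ(t0, 1) = (tR, □, R) → □[tR]01010

The machine reaches the reject state tR and halts.

The machine executed 1 step before halting.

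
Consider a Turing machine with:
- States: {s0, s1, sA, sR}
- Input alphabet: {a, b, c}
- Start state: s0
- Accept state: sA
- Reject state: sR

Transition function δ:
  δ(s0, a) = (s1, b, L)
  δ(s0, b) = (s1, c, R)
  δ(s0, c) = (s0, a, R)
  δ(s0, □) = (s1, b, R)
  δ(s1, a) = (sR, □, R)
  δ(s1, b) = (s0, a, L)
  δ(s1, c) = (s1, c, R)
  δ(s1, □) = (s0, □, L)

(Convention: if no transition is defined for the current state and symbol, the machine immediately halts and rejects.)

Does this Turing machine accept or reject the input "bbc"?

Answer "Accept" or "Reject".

Execution trace:
Initial: [s0]bbc
Step 1: δ(s0, b) = (s1, c, R) → c[s1]bc
Step 2: δ(s1, b) = (s0, a, L) → [s0]cac
Step 3: δ(s0, c) = (s0, a, R) → a[s0]ac
Step 4: δ(s0, a) = (s1, b, L) → [s1]abc
Step 5: δ(s1, a) = (sR, □, R) → □[sR]bc

The machine reaches the reject state sR and halts.

Answer: Reject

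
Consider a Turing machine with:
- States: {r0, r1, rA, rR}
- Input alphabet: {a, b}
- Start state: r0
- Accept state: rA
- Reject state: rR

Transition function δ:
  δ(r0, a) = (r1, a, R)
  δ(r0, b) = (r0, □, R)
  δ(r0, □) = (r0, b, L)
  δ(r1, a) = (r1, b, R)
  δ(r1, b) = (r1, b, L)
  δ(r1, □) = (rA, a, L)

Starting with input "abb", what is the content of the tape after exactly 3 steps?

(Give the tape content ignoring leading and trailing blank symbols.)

Execution trace:
Initial: [r0]abb
Step 1: δ(r0, a) = (r1, a, R) → a[r1]bb
Step 2: δ(r1, b) = (r1, b, L) → [r1]abb
Step 3: δ(r1, a) = (r1, b, R) → b[r1]bb

After 3 steps, the tape (ignoring leading/trailing blanks) is: bbb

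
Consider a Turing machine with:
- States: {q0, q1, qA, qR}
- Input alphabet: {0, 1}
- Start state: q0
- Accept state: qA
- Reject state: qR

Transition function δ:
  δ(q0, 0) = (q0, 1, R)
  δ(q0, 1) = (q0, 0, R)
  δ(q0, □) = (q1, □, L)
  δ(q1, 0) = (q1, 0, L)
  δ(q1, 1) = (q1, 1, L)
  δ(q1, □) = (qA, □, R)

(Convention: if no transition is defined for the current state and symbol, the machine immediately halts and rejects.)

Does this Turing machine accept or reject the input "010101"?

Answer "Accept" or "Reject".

Execution trace:
Initial: [q0]010101
Step 1: δ(q0, 0) = (q0, 1, R) → 1[q0]10101
Step 2: δ(q0, 1) = (q0, 0, R) → 10[q0]0101
Step 3: δ(q0, 0) = (q0, 1, R) → 101[q0]101
Step 4: δ(q0, 1) = (q0, 0, R) → 1010[q0]01
Step 5: δ(q0, 0) = (q0, 1, R) → 10101[q0]1
Step 6: δ(q0, 1) = (q0, 0, R) → 101010[q0]□
Step 7: δ(q0, □) = (q1, □, L) → 10101[q1]0□
Step 8: δ(q1, 0) = (q1, 0, L) → 1010[q1]10□
Step 9: δ(q1, 1) = (q1, 1, L) → 101[q1]010□
Step 10: δ(q1, 0) = (q1, 0, L) → 10[q1]1010□
Step 11: δ(q1, 1) = (q1, 1, L) → 1[q1]01010□
Step 12: δ(q1, 0) = (q1, 0, L) → [q1]101010□
Step 13: δ(q1, 1) = (q1, 1, L) → [q1]□101010□
Step 14: δ(q1, □) = (qA, □, R) → □[qA]101010□

The machine reaches the accept state qA and halts.

Answer: Accept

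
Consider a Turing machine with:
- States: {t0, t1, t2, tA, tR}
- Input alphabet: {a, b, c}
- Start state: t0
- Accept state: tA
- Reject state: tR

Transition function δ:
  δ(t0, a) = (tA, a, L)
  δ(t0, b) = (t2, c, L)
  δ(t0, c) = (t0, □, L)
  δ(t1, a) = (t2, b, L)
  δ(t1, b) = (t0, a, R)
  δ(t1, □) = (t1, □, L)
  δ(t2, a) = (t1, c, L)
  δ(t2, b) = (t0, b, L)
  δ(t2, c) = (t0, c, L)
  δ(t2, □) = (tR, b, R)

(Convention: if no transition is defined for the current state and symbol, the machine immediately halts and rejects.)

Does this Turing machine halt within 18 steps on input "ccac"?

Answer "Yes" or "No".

Execution trace:
Initial: [t0]ccac
Step 1: δ(t0, c) = (t0, □, L) → [t0]□□cac

No transition is defined for δ(t0, □). By convention the machine halts and rejects.
The machine halted after 1 step (within the 18-step bound).

Answer: Yes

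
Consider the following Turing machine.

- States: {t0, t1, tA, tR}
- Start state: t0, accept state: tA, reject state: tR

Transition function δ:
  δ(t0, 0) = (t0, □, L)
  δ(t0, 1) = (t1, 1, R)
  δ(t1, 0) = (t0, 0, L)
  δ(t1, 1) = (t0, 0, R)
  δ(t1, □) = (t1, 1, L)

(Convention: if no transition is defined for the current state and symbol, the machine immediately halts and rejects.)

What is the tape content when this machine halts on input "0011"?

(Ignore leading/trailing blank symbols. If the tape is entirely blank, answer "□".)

Execution trace:
Initial: [t0]0011
Step 1: δ(t0, 0) = (t0, □, L) → [t0]□□011

No transition is defined for δ(t0, □). By convention the machine halts and rejects.

Final tape (ignoring leading/trailing blanks): 011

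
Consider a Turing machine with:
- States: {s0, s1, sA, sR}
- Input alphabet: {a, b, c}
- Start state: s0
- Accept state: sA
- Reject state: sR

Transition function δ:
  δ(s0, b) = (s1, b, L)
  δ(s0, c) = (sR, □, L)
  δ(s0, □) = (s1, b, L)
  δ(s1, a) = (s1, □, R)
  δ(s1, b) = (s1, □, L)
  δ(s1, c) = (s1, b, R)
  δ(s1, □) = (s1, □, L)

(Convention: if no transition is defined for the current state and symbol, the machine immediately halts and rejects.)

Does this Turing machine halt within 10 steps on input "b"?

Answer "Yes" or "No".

Execution trace:
Initial: [s0]b
Step 1: δ(s0, b) = (s1, b, L) → [s1]□b
Step 2: δ(s1, □) = (s1, □, L) → [s1]□□b
Step 3: δ(s1, □) = (s1, □, L) → [s1]□□□b
Step 4: δ(s1, □) = (s1, □, L) → [s1]□□□□b
Step 5: δ(s1, □) = (s1, □, L) → [s1]□□□□□b
Step 6: δ(s1, □) = (s1, □, L) → [s1]□□□□□□b
Step 7: δ(s1, □) = (s1, □, L) → [s1]□□□□□□□b
Step 8: δ(s1, □) = (s1, □, L) → [s1]□□□□□□□□b
Step 9: δ(s1, □) = (s1, □, L) → [s1]□□□□□□□□□b
Step 10: δ(s1, □) = (s1, □, L) → [s1]□□□□□□□□□□b

The machine has not reached a halting state after 10 steps.
The machine did not halt within the 10-step bound.

Answer: No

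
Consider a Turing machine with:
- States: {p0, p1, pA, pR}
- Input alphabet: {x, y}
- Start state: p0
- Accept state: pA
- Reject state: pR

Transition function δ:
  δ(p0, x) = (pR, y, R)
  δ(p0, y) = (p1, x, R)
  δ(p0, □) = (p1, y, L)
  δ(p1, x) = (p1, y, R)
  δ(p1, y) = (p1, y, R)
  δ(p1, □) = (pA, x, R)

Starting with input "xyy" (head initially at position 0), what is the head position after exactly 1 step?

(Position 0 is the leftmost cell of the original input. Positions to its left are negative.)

Execution trace (head position shown):
Step 0: [p0]xyy  (head at position 0)
Step 1: move right → y[pR]yy  (head at position 1)

After 1 step, the head is at position 1.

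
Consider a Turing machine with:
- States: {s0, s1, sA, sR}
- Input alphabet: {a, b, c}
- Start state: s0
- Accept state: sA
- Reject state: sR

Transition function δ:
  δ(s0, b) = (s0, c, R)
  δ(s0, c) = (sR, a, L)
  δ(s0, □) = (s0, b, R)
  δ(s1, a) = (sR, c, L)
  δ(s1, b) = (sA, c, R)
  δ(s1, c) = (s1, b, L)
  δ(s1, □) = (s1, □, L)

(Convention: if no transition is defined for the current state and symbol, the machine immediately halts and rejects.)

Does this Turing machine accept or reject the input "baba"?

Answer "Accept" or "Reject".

Execution trace:
Initial: [s0]baba
Step 1: δ(s0, b) = (s0, c, R) → c[s0]aba

No transition is defined for δ(s0, a). By convention the machine halts and rejects.

Answer: Reject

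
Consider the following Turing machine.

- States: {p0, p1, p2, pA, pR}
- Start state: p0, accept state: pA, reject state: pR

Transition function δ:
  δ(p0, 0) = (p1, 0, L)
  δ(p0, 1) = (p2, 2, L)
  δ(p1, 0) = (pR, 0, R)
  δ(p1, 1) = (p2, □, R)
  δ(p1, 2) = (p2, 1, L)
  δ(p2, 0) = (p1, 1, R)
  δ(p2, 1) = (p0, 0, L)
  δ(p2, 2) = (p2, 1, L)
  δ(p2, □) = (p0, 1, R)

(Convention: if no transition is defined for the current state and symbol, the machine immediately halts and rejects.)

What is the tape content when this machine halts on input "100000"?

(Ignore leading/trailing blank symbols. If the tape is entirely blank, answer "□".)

Execution trace:
Initial: [p0]100000
Step 1: δ(p0, 1) = (p2, 2, L) → [p2]□200000
Step 2: δ(p2, □) = (p0, 1, R) → 1[p0]200000

No transition is defined for δ(p0, 2). By convention the machine halts and rejects.

Final tape (ignoring leading/trailing blanks): 1200000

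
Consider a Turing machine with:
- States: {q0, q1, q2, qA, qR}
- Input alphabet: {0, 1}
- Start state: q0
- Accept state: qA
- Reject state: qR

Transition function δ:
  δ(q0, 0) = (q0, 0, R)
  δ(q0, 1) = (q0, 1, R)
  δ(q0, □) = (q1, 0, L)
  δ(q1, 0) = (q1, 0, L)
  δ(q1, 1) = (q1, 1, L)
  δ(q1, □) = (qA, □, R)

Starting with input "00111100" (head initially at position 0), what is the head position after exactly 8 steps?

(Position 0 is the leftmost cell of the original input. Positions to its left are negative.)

Execution trace (head position shown):
Step 0: [q0]00111100  (head at position 0)
Step 1: move right → 0[q0]0111100  (head at position 1)
Step 2: move right → 00[q0]111100  (head at position 2)
Step 3: move right → 001[q0]11100  (head at position 3)
Step 4: move right → 0011[q0]1100  (head at position 4)
Step 5: move right → 00111[q0]100  (head at position 5)
Step 6: move right → 001111[q0]00  (head at position 6)
Step 7: move right → 0011110[q0]0  (head at position 7)
Step 8: move right → 00111100[q0]□  (head at position 8)

After 8 steps, the head is at position 8.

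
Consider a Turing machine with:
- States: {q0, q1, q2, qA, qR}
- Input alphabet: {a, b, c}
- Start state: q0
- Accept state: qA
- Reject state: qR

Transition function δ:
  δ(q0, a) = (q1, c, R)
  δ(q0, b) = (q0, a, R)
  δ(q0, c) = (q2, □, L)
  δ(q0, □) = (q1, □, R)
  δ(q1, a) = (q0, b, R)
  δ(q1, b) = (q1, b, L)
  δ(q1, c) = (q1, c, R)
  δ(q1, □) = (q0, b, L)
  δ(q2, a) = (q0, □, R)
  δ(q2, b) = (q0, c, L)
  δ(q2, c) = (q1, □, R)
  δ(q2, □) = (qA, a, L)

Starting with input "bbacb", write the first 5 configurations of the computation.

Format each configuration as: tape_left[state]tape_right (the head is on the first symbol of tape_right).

Transitions applied:
Step 1: δ(q0, b) = (q0, a, R)
Step 2: δ(q0, b) = (q0, a, R)
Step 3: δ(q0, a) = (q1, c, R)
Step 4: δ(q1, c) = (q1, c, R)

The first 5 configurations are:
[q0]bbacb ⊢ a[q0]bacb ⊢ aa[q0]acb ⊢ aac[q1]cb ⊢ aacc[q1]b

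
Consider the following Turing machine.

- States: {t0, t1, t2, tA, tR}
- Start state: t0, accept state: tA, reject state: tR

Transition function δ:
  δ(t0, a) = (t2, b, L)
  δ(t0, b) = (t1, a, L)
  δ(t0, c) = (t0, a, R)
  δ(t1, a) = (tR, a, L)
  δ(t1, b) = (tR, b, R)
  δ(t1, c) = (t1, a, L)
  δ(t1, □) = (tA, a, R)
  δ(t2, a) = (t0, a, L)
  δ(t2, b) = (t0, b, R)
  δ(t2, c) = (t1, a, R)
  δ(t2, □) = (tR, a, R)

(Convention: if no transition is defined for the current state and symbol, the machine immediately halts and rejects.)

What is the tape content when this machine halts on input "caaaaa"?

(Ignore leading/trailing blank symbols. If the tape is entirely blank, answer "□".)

Execution trace:
Initial: [t0]caaaaa
Step 1: δ(t0, c) = (t0, a, R) → a[t0]aaaaa
Step 2: δ(t0, a) = (t2, b, L) → [t2]abaaaa
Step 3: δ(t2, a) = (t0, a, L) → [t0]□abaaaa

No transition is defined for δ(t0, □). By convention the machine halts and rejects.

Final tape (ignoring leading/trailing blanks): abaaaa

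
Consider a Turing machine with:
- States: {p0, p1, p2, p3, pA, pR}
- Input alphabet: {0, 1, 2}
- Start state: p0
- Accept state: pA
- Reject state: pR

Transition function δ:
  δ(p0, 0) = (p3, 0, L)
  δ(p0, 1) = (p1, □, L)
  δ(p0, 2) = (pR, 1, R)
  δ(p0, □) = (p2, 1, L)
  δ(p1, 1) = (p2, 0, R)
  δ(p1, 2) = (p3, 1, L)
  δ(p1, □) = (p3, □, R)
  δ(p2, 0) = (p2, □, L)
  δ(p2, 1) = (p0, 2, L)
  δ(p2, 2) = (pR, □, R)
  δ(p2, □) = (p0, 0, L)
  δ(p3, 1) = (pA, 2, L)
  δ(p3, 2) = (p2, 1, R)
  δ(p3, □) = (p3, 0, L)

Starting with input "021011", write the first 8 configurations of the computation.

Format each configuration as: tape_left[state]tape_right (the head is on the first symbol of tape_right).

Transitions applied:
Step 1: δ(p0, 0) = (p3, 0, L)
Step 2: δ(p3, □) = (p3, 0, L)
Step 3: δ(p3, □) = (p3, 0, L)
Step 4: δ(p3, □) = (p3, 0, L)
Step 5: δ(p3, □) = (p3, 0, L)
Step 6: δ(p3, □) = (p3, 0, L)
Step 7: δ(p3, □) = (p3, 0, L)

The first 8 configurations are:
[p0]021011 ⊢ [p3]□021011 ⊢ [p3]□0021011 ⊢ [p3]□00021011 ⊢ [p3]□000021011 ⊢ [p3]□0000021011 ⊢ [p3]□00000021011 ⊢ [p3]□000000021011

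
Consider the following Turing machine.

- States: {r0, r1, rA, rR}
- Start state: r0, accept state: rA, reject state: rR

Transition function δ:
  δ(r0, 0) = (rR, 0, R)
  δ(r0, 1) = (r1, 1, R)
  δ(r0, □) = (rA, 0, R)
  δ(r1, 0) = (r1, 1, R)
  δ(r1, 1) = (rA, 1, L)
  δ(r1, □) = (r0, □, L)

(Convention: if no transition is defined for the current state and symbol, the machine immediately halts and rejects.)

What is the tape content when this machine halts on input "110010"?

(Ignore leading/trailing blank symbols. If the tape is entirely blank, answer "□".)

Execution trace:
Initial: [r0]110010
Step 1: δ(r0, 1) = (r1, 1, R) → 1[r1]10010
Step 2: δ(r1, 1) = (rA, 1, L) → [rA]110010

The machine reaches the accept state rA and halts.

Final tape (ignoring leading/trailing blanks): 110010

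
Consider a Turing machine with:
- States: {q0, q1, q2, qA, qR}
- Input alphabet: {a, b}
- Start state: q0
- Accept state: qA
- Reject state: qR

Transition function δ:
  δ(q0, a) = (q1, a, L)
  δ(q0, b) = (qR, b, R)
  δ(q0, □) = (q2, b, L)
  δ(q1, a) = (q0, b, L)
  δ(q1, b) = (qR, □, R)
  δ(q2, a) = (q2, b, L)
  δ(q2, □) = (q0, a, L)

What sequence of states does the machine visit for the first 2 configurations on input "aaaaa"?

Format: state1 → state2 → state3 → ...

Execution trace:
Initial: [q0]aaaaa
Step 1: δ(q0, a) = (q1, a, L) → [q1]□aaaaa

No transition is defined for δ(q1, □). By convention the machine halts and rejects.

State sequence: q0 → q1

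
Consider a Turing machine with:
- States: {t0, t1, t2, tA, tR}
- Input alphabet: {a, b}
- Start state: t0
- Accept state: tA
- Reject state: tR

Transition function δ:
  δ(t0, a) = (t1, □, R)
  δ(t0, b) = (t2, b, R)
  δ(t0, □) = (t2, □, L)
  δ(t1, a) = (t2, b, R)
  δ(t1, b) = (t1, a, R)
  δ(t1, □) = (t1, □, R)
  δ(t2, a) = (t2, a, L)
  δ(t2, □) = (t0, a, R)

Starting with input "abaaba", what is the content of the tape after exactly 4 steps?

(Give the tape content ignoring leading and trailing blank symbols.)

Execution trace:
Initial: [t0]abaaba
Step 1: δ(t0, a) = (t1, □, R) → □[t1]baaba
Step 2: δ(t1, b) = (t1, a, R) → □a[t1]aaba
Step 3: δ(t1, a) = (t2, b, R) → □ab[t2]aba
Step 4: δ(t2, a) = (t2, a, L) → □a[t2]baba

No transition is defined for δ(t2, b). By convention the machine halts and rejects.

After 4 steps, the tape (ignoring leading/trailing blanks) is: ababa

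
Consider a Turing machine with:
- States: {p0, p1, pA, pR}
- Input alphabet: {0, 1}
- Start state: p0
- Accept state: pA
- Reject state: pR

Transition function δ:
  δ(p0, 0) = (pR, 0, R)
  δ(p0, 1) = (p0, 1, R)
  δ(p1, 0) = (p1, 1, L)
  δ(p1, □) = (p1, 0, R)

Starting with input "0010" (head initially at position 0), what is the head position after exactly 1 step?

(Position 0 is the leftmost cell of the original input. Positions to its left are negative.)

Execution trace (head position shown):
Step 0: [p0]0010  (head at position 0)
Step 1: move right → 0[pR]010  (head at position 1)

After 1 step, the head is at position 1.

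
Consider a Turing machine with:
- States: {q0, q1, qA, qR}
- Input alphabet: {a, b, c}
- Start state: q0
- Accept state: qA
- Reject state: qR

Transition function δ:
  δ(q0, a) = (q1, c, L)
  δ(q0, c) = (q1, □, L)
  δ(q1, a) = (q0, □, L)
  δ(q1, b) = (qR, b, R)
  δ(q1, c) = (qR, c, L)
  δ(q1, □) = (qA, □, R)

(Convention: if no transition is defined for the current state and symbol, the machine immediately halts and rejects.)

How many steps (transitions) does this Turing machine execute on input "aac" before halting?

Execution trace:
Initial: [q0]aac
Step 1: δ(q0, a) = (q1, c, L) → [q1]□cac
Step 2: δ(q1, □) = (qA, □, R) → □[qA]cac

The machine reaches the accept state qA and halts.

The machine executed 2 steps before halting.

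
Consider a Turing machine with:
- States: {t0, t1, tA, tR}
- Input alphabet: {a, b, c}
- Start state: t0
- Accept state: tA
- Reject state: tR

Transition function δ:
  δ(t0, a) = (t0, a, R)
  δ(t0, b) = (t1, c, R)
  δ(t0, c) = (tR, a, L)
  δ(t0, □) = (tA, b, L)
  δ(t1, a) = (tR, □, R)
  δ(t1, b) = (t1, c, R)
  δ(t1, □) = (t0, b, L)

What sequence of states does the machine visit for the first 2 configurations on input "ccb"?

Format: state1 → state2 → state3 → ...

Execution trace:
Initial: [t0]ccb
Step 1: δ(t0, c) = (tR, a, L) → [tR]□acb

The machine reaches the reject state tR and halts.

State sequence: t0 → tR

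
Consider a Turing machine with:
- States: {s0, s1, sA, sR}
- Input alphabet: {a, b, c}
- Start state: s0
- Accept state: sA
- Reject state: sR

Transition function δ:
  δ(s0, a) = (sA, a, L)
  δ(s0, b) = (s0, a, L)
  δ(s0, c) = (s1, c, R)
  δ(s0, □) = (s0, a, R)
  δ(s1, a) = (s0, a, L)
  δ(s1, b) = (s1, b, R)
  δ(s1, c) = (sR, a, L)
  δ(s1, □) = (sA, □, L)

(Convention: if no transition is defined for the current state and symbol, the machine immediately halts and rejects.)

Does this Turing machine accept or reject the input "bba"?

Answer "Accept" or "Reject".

Execution trace:
Initial: [s0]bba
Step 1: δ(s0, b) = (s0, a, L) → [s0]□aba
Step 2: δ(s0, □) = (s0, a, R) → a[s0]aba
Step 3: δ(s0, a) = (sA, a, L) → [sA]aaba

The machine reaches the accept state sA and halts.

Answer: Accept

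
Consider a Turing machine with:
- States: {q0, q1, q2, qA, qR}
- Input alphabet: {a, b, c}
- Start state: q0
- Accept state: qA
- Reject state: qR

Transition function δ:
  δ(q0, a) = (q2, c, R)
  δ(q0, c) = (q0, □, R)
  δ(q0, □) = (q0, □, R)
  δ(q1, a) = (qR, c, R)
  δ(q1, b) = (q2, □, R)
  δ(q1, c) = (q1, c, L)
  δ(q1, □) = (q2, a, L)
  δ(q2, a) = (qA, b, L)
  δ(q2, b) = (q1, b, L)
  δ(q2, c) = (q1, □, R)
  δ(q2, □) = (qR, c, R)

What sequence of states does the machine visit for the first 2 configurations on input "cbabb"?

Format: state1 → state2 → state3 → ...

Execution trace:
Initial: [q0]cbabb
Step 1: δ(q0, c) = (q0, □, R) → □[q0]babb

No transition is defined for δ(q0, b). By convention the machine halts and rejects.

State sequence: q0 → q0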